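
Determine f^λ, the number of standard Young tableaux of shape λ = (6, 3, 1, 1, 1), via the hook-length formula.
# SYT of shape (6, 3, 1, 1, 1) = 3696

Hook-length formula: f^λ = n! / Π hook(c), product over all cells c of the Young diagram. For λ = (6, 3, 1, 1, 1), n = 12 boxes. Hook lengths by row (left-to-right, top-to-bottom): [10, 6, 5, 3, 2, 1]; [6, 2, 1]; [3]; [2]; [1]. Product of hooks = 129600. So f^λ = 12! / 129600 = 479001600 / 129600 = 3696.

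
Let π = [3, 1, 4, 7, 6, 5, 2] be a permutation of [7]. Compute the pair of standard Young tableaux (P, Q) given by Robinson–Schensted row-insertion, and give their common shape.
P = [1, 2, 5] / [3, 4] / [6] / [7];  Q = [1, 3, 4] / [2, 5] / [6] / [7];  common shape = (3, 2, 1, 1)

Row-insert the values π_1, π_2, … into P one at a time, bumping the leftmost entry strictly greater than the inserted value down to the next row. The recording tableau Q records, in position (i, j), the step at which that cell was added to P.
  Insert 3 (step 1): P = [3];  Q = [1]
  Insert 1 (step 2): P = [1] / [3];  Q = [1] / [2]
  Insert 4 (step 3): P = [1, 4] / [3];  Q = [1, 3] / [2]
  Insert 7 (step 4): P = [1, 4, 7] / [3];  Q = [1, 3, 4] / [2]
  Insert 6 (step 5): P = [1, 4, 6] / [3, 7];  Q = [1, 3, 4] / [2, 5]
  Insert 5 (step 6): P = [1, 4, 5] / [3, 6] / [7];  Q = [1, 3, 4] / [2, 5] / [6]
  Insert 2 (step 7): P = [1, 2, 5] / [3, 4] / [6] / [7];  Q = [1, 3, 4] / [2, 5] / [6] / [7]
Final shape: (3, 2, 1, 1).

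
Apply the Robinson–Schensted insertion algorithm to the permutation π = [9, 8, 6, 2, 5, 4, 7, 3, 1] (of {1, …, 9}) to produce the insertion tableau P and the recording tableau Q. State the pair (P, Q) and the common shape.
P = [1, 3, 7] / [2] / [4] / [5] / [6] / [8] / [9];  Q = [1, 5, 7] / [2] / [3] / [4] / [6] / [8] / [9];  common shape = (3, 1, 1, 1, 1, 1, 1)

Row-insert the values π_1, π_2, … into P one at a time, bumping the leftmost entry strictly greater than the inserted value down to the next row. The recording tableau Q records, in position (i, j), the step at which that cell was added to P.
  Insert 9 (step 1): P = [9];  Q = [1]
  Insert 8 (step 2): P = [8] / [9];  Q = [1] / [2]
  Insert 6 (step 3): P = [6] / [8] / [9];  Q = [1] / [2] / [3]
  Insert 2 (step 4): P = [2] / [6] / [8] / [9];  Q = [1] / [2] / [3] / [4]
  Insert 5 (step 5): P = [2, 5] / [6] / [8] / [9];  Q = [1, 5] / [2] / [3] / [4]
  Insert 4 (step 6): P = [2, 4] / [5] / [6] / [8] / [9];  Q = [1, 5] / [2] / [3] / [4] / [6]
  Insert 7 (step 7): P = [2, 4, 7] / [5] / [6] / [8] / [9];  Q = [1, 5, 7] / [2] / [3] / [4] / [6]
  Insert 3 (step 8): P = [2, 3, 7] / [4] / [5] / [6] / [8] / [9];  Q = [1, 5, 7] / [2] / [3] / [4] / [6] / [8]
  Insert 1 (step 9): P = [1, 3, 7] / [2] / [4] / [5] / [6] / [8] / [9];  Q = [1, 5, 7] / [2] / [3] / [4] / [6] / [8] / [9]
Final shape: (3, 1, 1, 1, 1, 1, 1).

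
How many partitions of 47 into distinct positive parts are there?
q(47) = 2590

A partition into distinct parts is a strictly decreasing sequence summing to n. The recurrence d(n, m) = d(n, m−1) + d(n−m, m−1) (use part m at most once) with q(n) = d(n, n) gives q(47) = 2590. (Euler's theorem: # distinct-part partitions = # odd-part partitions.)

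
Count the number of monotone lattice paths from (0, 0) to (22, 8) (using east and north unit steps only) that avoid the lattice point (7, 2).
Number of paths = 3899421

Total paths from (0, 0) to (22, 8): C(30, 22) = 5852925. Paths through (7, 2): (paths (0, 0) → (7, 2)) × (paths (7, 2) → (22, 8)) = C(9, 7) · C(21, 15) = 36 · 54264 = 1953504. Avoidance count = 5852925 − 1953504 = 3899421.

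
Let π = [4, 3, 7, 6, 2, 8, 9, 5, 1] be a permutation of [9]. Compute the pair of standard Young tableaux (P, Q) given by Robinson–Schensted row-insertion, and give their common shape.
P = [1, 5, 8, 9] / [2, 6] / [3, 7] / [4];  Q = [1, 3, 6, 7] / [2, 4] / [5, 8] / [9];  common shape = (4, 2, 2, 1)

Row-insert the values π_1, π_2, … into P one at a time, bumping the leftmost entry strictly greater than the inserted value down to the next row. The recording tableau Q records, in position (i, j), the step at which that cell was added to P.
  Insert 4 (step 1): P = [4];  Q = [1]
  Insert 3 (step 2): P = [3] / [4];  Q = [1] / [2]
  Insert 7 (step 3): P = [3, 7] / [4];  Q = [1, 3] / [2]
  Insert 6 (step 4): P = [3, 6] / [4, 7];  Q = [1, 3] / [2, 4]
  Insert 2 (step 5): P = [2, 6] / [3, 7] / [4];  Q = [1, 3] / [2, 4] / [5]
  Insert 8 (step 6): P = [2, 6, 8] / [3, 7] / [4];  Q = [1, 3, 6] / [2, 4] / [5]
  Insert 9 (step 7): P = [2, 6, 8, 9] / [3, 7] / [4];  Q = [1, 3, 6, 7] / [2, 4] / [5]
  Insert 5 (step 8): P = [2, 5, 8, 9] / [3, 6] / [4, 7];  Q = [1, 3, 6, 7] / [2, 4] / [5, 8]
  Insert 1 (step 9): P = [1, 5, 8, 9] / [2, 6] / [3, 7] / [4];  Q = [1, 3, 6, 7] / [2, 4] / [5, 8] / [9]
Final shape: (4, 2, 2, 1).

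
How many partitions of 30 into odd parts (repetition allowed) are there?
p_odd(30) = 296

Enumerate partitions using only odd parts via the recurrence o(n, m) = o(n, m−2) + o(n−m, m) over odd m, starting from the largest odd part ≤ n. This gives p_odd(30) = 296. (Euler's theorem: equals the count of distinct-part partitions.)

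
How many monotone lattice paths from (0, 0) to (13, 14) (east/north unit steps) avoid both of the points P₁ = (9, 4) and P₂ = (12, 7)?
Number of paths = 19053881

Inclusion–exclusion. Total paths: C(27, 13) = 20058300. Through P₁: C(13, 9)·C(14, 4) = 715715. Through P₂: C(19, 12)·C(8, 1) = 403104. Since P₁ is strictly southwest of P₂, a monotone path through both must visit P₁ then P₂; paths through both = C(13, 9)·C(6, 3)·C(8, 1) = 114400. Avoid both = 20058300 − 715715 − 403104 + 114400 = 19053881.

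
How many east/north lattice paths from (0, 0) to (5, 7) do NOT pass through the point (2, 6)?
Number of paths = 680

Total paths from (0, 0) to (5, 7): C(12, 5) = 792. Paths through (2, 6): (paths (0, 0) → (2, 6)) × (paths (2, 6) → (5, 7)) = C(8, 2) · C(4, 3) = 28 · 4 = 112. Avoidance count = 792 − 112 = 680.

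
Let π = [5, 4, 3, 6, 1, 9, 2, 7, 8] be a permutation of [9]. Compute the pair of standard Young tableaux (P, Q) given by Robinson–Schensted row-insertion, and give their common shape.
P = [1, 2, 7, 8] / [3, 6, 9] / [4] / [5];  Q = [1, 4, 6, 9] / [2, 7, 8] / [3] / [5];  common shape = (4, 3, 1, 1)

Row-insert the values π_1, π_2, … into P one at a time, bumping the leftmost entry strictly greater than the inserted value down to the next row. The recording tableau Q records, in position (i, j), the step at which that cell was added to P.
  Insert 5 (step 1): P = [5];  Q = [1]
  Insert 4 (step 2): P = [4] / [5];  Q = [1] / [2]
  Insert 3 (step 3): P = [3] / [4] / [5];  Q = [1] / [2] / [3]
  Insert 6 (step 4): P = [3, 6] / [4] / [5];  Q = [1, 4] / [2] / [3]
  Insert 1 (step 5): P = [1, 6] / [3] / [4] / [5];  Q = [1, 4] / [2] / [3] / [5]
  Insert 9 (step 6): P = [1, 6, 9] / [3] / [4] / [5];  Q = [1, 4, 6] / [2] / [3] / [5]
  Insert 2 (step 7): P = [1, 2, 9] / [3, 6] / [4] / [5];  Q = [1, 4, 6] / [2, 7] / [3] / [5]
  Insert 7 (step 8): P = [1, 2, 7] / [3, 6, 9] / [4] / [5];  Q = [1, 4, 6] / [2, 7, 8] / [3] / [5]
  Insert 8 (step 9): P = [1, 2, 7, 8] / [3, 6, 9] / [4] / [5];  Q = [1, 4, 6, 9] / [2, 7, 8] / [3] / [5]
Final shape: (4, 3, 1, 1).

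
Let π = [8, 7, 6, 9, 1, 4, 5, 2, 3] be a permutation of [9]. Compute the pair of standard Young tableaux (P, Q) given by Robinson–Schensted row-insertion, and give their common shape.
P = [1, 2, 3] / [4, 5] / [6, 9] / [7] / [8];  Q = [1, 4, 7] / [2, 6] / [3, 9] / [5] / [8];  common shape = (3, 2, 2, 1, 1)

Row-insert the values π_1, π_2, … into P one at a time, bumping the leftmost entry strictly greater than the inserted value down to the next row. The recording tableau Q records, in position (i, j), the step at which that cell was added to P.
  Insert 8 (step 1): P = [8];  Q = [1]
  Insert 7 (step 2): P = [7] / [8];  Q = [1] / [2]
  Insert 6 (step 3): P = [6] / [7] / [8];  Q = [1] / [2] / [3]
  Insert 9 (step 4): P = [6, 9] / [7] / [8];  Q = [1, 4] / [2] / [3]
  Insert 1 (step 5): P = [1, 9] / [6] / [7] / [8];  Q = [1, 4] / [2] / [3] / [5]
  Insert 4 (step 6): P = [1, 4] / [6, 9] / [7] / [8];  Q = [1, 4] / [2, 6] / [3] / [5]
  Insert 5 (step 7): P = [1, 4, 5] / [6, 9] / [7] / [8];  Q = [1, 4, 7] / [2, 6] / [3] / [5]
  Insert 2 (step 8): P = [1, 2, 5] / [4, 9] / [6] / [7] / [8];  Q = [1, 4, 7] / [2, 6] / [3] / [5] / [8]
  Insert 3 (step 9): P = [1, 2, 3] / [4, 5] / [6, 9] / [7] / [8];  Q = [1, 4, 7] / [2, 6] / [3, 9] / [5] / [8]
Final shape: (3, 2, 2, 1, 1).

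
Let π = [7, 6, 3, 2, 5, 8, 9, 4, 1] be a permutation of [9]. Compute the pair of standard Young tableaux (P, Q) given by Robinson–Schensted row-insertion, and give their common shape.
P = [1, 4, 8, 9] / [2, 5] / [3] / [6] / [7];  Q = [1, 5, 6, 7] / [2, 8] / [3] / [4] / [9];  common shape = (4, 2, 1, 1, 1)

Row-insert the values π_1, π_2, … into P one at a time, bumping the leftmost entry strictly greater than the inserted value down to the next row. The recording tableau Q records, in position (i, j), the step at which that cell was added to P.
  Insert 7 (step 1): P = [7];  Q = [1]
  Insert 6 (step 2): P = [6] / [7];  Q = [1] / [2]
  Insert 3 (step 3): P = [3] / [6] / [7];  Q = [1] / [2] / [3]
  Insert 2 (step 4): P = [2] / [3] / [6] / [7];  Q = [1] / [2] / [3] / [4]
  Insert 5 (step 5): P = [2, 5] / [3] / [6] / [7];  Q = [1, 5] / [2] / [3] / [4]
  Insert 8 (step 6): P = [2, 5, 8] / [3] / [6] / [7];  Q = [1, 5, 6] / [2] / [3] / [4]
  Insert 9 (step 7): P = [2, 5, 8, 9] / [3] / [6] / [7];  Q = [1, 5, 6, 7] / [2] / [3] / [4]
  Insert 4 (step 8): P = [2, 4, 8, 9] / [3, 5] / [6] / [7];  Q = [1, 5, 6, 7] / [2, 8] / [3] / [4]
  Insert 1 (step 9): P = [1, 4, 8, 9] / [2, 5] / [3] / [6] / [7];  Q = [1, 5, 6, 7] / [2, 8] / [3] / [4] / [9]
Final shape: (4, 2, 1, 1, 1).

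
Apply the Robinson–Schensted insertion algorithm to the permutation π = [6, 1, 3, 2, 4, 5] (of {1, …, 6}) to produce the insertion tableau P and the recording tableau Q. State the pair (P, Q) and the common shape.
P = [1, 2, 4, 5] / [3] / [6];  Q = [1, 3, 5, 6] / [2] / [4];  common shape = (4, 1, 1)

Row-insert the values π_1, π_2, … into P one at a time, bumping the leftmost entry strictly greater than the inserted value down to the next row. The recording tableau Q records, in position (i, j), the step at which that cell was added to P.
  Insert 6 (step 1): P = [6];  Q = [1]
  Insert 1 (step 2): P = [1] / [6];  Q = [1] / [2]
  Insert 3 (step 3): P = [1, 3] / [6];  Q = [1, 3] / [2]
  Insert 2 (step 4): P = [1, 2] / [3] / [6];  Q = [1, 3] / [2] / [4]
  Insert 4 (step 5): P = [1, 2, 4] / [3] / [6];  Q = [1, 3, 5] / [2] / [4]
  Insert 5 (step 6): P = [1, 2, 4, 5] / [3] / [6];  Q = [1, 3, 5, 6] / [2] / [4]
Final shape: (4, 1, 1).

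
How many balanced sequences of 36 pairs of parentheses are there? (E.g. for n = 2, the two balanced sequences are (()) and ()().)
C_36 = 11959798385860453492

These balanced parentheses are counted by the Catalan number C_n = (1/(n + 1)) · C(2n, n). For n = 36: C_36 = (1/37) · C(72, 36) = 442512540276836779204/37 = 11959798385860453492.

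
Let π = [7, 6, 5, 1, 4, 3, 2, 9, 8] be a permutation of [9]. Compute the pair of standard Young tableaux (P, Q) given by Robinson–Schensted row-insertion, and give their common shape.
P = [1, 2, 8] / [3, 9] / [4] / [5] / [6] / [7];  Q = [1, 5, 8] / [2, 9] / [3] / [4] / [6] / [7];  common shape = (3, 2, 1, 1, 1, 1)

Row-insert the values π_1, π_2, … into P one at a time, bumping the leftmost entry strictly greater than the inserted value down to the next row. The recording tableau Q records, in position (i, j), the step at which that cell was added to P.
  Insert 7 (step 1): P = [7];  Q = [1]
  Insert 6 (step 2): P = [6] / [7];  Q = [1] / [2]
  Insert 5 (step 3): P = [5] / [6] / [7];  Q = [1] / [2] / [3]
  Insert 1 (step 4): P = [1] / [5] / [6] / [7];  Q = [1] / [2] / [3] / [4]
  Insert 4 (step 5): P = [1, 4] / [5] / [6] / [7];  Q = [1, 5] / [2] / [3] / [4]
  Insert 3 (step 6): P = [1, 3] / [4] / [5] / [6] / [7];  Q = [1, 5] / [2] / [3] / [4] / [6]
  Insert 2 (step 7): P = [1, 2] / [3] / [4] / [5] / [6] / [7];  Q = [1, 5] / [2] / [3] / [4] / [6] / [7]
  Insert 9 (step 8): P = [1, 2, 9] / [3] / [4] / [5] / [6] / [7];  Q = [1, 5, 8] / [2] / [3] / [4] / [6] / [7]
  Insert 8 (step 9): P = [1, 2, 8] / [3, 9] / [4] / [5] / [6] / [7];  Q = [1, 5, 8] / [2, 9] / [3] / [4] / [6] / [7]
Final shape: (3, 2, 1, 1, 1, 1).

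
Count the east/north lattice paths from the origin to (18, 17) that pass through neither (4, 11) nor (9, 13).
Number of paths = 4149500425

Inclusion–exclusion. Total paths: C(35, 18) = 4537567650. Through P₁: C(15, 4)·C(20, 14) = 52907400. Through P₂: C(22, 9)·C(13, 9) = 355655300. Since P₁ is strictly southwest of P₂, a monotone path through both must visit P₁ then P₂; paths through both = C(15, 4)·C(7, 5)·C(13, 9) = 20495475. Avoid both = 4537567650 − 52907400 − 355655300 + 20495475 = 4149500425.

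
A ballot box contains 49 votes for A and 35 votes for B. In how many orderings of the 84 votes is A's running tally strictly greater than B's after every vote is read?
Strict-lead orderings = 87881043547705246747740

Total orderings of the 84 votes with 49 for A: C(84, 49) = 527286261286231480486440. By the Bertrand ballot formula (Cycle Lemma / reflection principle), the number of orderings in which A is strictly ahead of B throughout is (p − q)/(p + q) · C(p + q, p) = (49 − 35)/(49 + 35) · 527286261286231480486440 = 87881043547705246747740.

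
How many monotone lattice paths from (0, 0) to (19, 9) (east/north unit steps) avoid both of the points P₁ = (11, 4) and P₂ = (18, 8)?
Number of paths = 2926495

Inclusion–exclusion. Total paths: C(28, 19) = 6906900. Through P₁: C(15, 11)·C(13, 8) = 1756755. Through P₂: C(26, 18)·C(2, 1) = 3124550. Since P₁ is strictly southwest of P₂, a monotone path through both must visit P₁ then P₂; paths through both = C(15, 11)·C(11, 7)·C(2, 1) = 900900. Avoid both = 6906900 − 1756755 − 3124550 + 900900 = 2926495.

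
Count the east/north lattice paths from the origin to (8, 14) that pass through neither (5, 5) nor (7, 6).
Number of paths = 255690

Inclusion–exclusion. Total paths: C(22, 8) = 319770. Through P₁: C(10, 5)·C(12, 3) = 55440. Through P₂: C(13, 7)·C(9, 1) = 15444. Since P₁ is strictly southwest of P₂, a monotone path through both must visit P₁ then P₂; paths through both = C(10, 5)·C(3, 2)·C(9, 1) = 6804. Avoid both = 319770 − 55440 − 15444 + 6804 = 255690.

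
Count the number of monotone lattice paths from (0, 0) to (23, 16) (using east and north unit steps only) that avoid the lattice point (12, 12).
Number of paths = 34020088050

Total paths from (0, 0) to (23, 16): C(39, 23) = 37711260990. Paths through (12, 12): (paths (0, 0) → (12, 12)) × (paths (12, 12) → (23, 16)) = C(24, 12) · C(15, 11) = 2704156 · 1365 = 3691172940. Avoidance count = 37711260990 − 3691172940 = 34020088050.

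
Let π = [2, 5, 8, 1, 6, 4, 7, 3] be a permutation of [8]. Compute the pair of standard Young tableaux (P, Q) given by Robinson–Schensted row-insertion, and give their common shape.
P = [1, 3, 6, 7] / [2, 4] / [5] / [8];  Q = [1, 2, 3, 7] / [4, 5] / [6] / [8];  common shape = (4, 2, 1, 1)

Row-insert the values π_1, π_2, … into P one at a time, bumping the leftmost entry strictly greater than the inserted value down to the next row. The recording tableau Q records, in position (i, j), the step at which that cell was added to P.
  Insert 2 (step 1): P = [2];  Q = [1]
  Insert 5 (step 2): P = [2, 5];  Q = [1, 2]
  Insert 8 (step 3): P = [2, 5, 8];  Q = [1, 2, 3]
  Insert 1 (step 4): P = [1, 5, 8] / [2];  Q = [1, 2, 3] / [4]
  Insert 6 (step 5): P = [1, 5, 6] / [2, 8];  Q = [1, 2, 3] / [4, 5]
  Insert 4 (step 6): P = [1, 4, 6] / [2, 5] / [8];  Q = [1, 2, 3] / [4, 5] / [6]
  Insert 7 (step 7): P = [1, 4, 6, 7] / [2, 5] / [8];  Q = [1, 2, 3, 7] / [4, 5] / [6]
  Insert 3 (step 8): P = [1, 3, 6, 7] / [2, 4] / [5] / [8];  Q = [1, 2, 3, 7] / [4, 5] / [6] / [8]
Final shape: (4, 2, 1, 1).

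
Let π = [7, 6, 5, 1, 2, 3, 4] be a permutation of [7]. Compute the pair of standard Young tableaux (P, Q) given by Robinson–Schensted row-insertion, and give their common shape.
P = [1, 2, 3, 4] / [5] / [6] / [7];  Q = [1, 5, 6, 7] / [2] / [3] / [4];  common shape = (4, 1, 1, 1)

Row-insert the values π_1, π_2, … into P one at a time, bumping the leftmost entry strictly greater than the inserted value down to the next row. The recording tableau Q records, in position (i, j), the step at which that cell was added to P.
  Insert 7 (step 1): P = [7];  Q = [1]
  Insert 6 (step 2): P = [6] / [7];  Q = [1] / [2]
  Insert 5 (step 3): P = [5] / [6] / [7];  Q = [1] / [2] / [3]
  Insert 1 (step 4): P = [1] / [5] / [6] / [7];  Q = [1] / [2] / [3] / [4]
  Insert 2 (step 5): P = [1, 2] / [5] / [6] / [7];  Q = [1, 5] / [2] / [3] / [4]
  Insert 3 (step 6): P = [1, 2, 3] / [5] / [6] / [7];  Q = [1, 5, 6] / [2] / [3] / [4]
  Insert 4 (step 7): P = [1, 2, 3, 4] / [5] / [6] / [7];  Q = [1, 5, 6, 7] / [2] / [3] / [4]
Final shape: (4, 1, 1, 1).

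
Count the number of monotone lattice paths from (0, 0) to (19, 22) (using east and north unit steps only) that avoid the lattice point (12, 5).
Number of paths = 242520978648

Total paths from (0, 0) to (19, 22): C(41, 19) = 244662670200. Paths through (12, 5): (paths (0, 0) → (12, 5)) × (paths (12, 5) → (19, 22)) = C(17, 12) · C(24, 7) = 6188 · 346104 = 2141691552. Avoidance count = 244662670200 − 2141691552 = 242520978648.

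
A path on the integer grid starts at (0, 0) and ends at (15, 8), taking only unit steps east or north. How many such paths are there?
Number of paths = 490314

A monotone lattice path from (0, 0) to (15, 8) consists of 15 east steps and 8 north steps in some order, so it is determined by which 15 of the 23 steps are east. The count is C(23, 15) = 490314.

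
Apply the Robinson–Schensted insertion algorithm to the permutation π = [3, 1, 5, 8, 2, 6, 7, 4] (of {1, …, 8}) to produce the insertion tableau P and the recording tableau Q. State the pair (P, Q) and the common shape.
P = [1, 2, 4, 7] / [3, 5, 6] / [8];  Q = [1, 3, 4, 7] / [2, 5, 6] / [8];  common shape = (4, 3, 1)

Row-insert the values π_1, π_2, … into P one at a time, bumping the leftmost entry strictly greater than the inserted value down to the next row. The recording tableau Q records, in position (i, j), the step at which that cell was added to P.
  Insert 3 (step 1): P = [3];  Q = [1]
  Insert 1 (step 2): P = [1] / [3];  Q = [1] / [2]
  Insert 5 (step 3): P = [1, 5] / [3];  Q = [1, 3] / [2]
  Insert 8 (step 4): P = [1, 5, 8] / [3];  Q = [1, 3, 4] / [2]
  Insert 2 (step 5): P = [1, 2, 8] / [3, 5];  Q = [1, 3, 4] / [2, 5]
  Insert 6 (step 6): P = [1, 2, 6] / [3, 5, 8];  Q = [1, 3, 4] / [2, 5, 6]
  Insert 7 (step 7): P = [1, 2, 6, 7] / [3, 5, 8];  Q = [1, 3, 4, 7] / [2, 5, 6]
  Insert 4 (step 8): P = [1, 2, 4, 7] / [3, 5, 6] / [8];  Q = [1, 3, 4, 7] / [2, 5, 6] / [8]
Final shape: (4, 3, 1).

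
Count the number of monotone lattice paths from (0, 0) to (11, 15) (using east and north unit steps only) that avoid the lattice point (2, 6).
Number of paths = 6364800

Total paths from (0, 0) to (11, 15): C(26, 11) = 7726160. Paths through (2, 6): (paths (0, 0) → (2, 6)) × (paths (2, 6) → (11, 15)) = C(8, 2) · C(18, 9) = 28 · 48620 = 1361360. Avoidance count = 7726160 − 1361360 = 6364800.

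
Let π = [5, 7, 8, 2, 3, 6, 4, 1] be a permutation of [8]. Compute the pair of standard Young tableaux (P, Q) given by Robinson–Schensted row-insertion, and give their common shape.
P = [1, 3, 4] / [2, 6, 8] / [5] / [7];  Q = [1, 2, 3] / [4, 5, 6] / [7] / [8];  common shape = (3, 3, 1, 1)

Row-insert the values π_1, π_2, … into P one at a time, bumping the leftmost entry strictly greater than the inserted value down to the next row. The recording tableau Q records, in position (i, j), the step at which that cell was added to P.
  Insert 5 (step 1): P = [5];  Q = [1]
  Insert 7 (step 2): P = [5, 7];  Q = [1, 2]
  Insert 8 (step 3): P = [5, 7, 8];  Q = [1, 2, 3]
  Insert 2 (step 4): P = [2, 7, 8] / [5];  Q = [1, 2, 3] / [4]
  Insert 3 (step 5): P = [2, 3, 8] / [5, 7];  Q = [1, 2, 3] / [4, 5]
  Insert 6 (step 6): P = [2, 3, 6] / [5, 7, 8];  Q = [1, 2, 3] / [4, 5, 6]
  Insert 4 (step 7): P = [2, 3, 4] / [5, 6, 8] / [7];  Q = [1, 2, 3] / [4, 5, 6] / [7]
  Insert 1 (step 8): P = [1, 3, 4] / [2, 6, 8] / [5] / [7];  Q = [1, 2, 3] / [4, 5, 6] / [7] / [8]
Final shape: (3, 3, 1, 1).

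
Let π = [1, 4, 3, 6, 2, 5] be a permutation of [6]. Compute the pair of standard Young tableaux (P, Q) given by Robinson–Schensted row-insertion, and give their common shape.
P = [1, 2, 5] / [3, 6] / [4];  Q = [1, 2, 4] / [3, 6] / [5];  common shape = (3, 2, 1)

Row-insert the values π_1, π_2, … into P one at a time, bumping the leftmost entry strictly greater than the inserted value down to the next row. The recording tableau Q records, in position (i, j), the step at which that cell was added to P.
  Insert 1 (step 1): P = [1];  Q = [1]
  Insert 4 (step 2): P = [1, 4];  Q = [1, 2]
  Insert 3 (step 3): P = [1, 3] / [4];  Q = [1, 2] / [3]
  Insert 6 (step 4): P = [1, 3, 6] / [4];  Q = [1, 2, 4] / [3]
  Insert 2 (step 5): P = [1, 2, 6] / [3] / [4];  Q = [1, 2, 4] / [3] / [5]
  Insert 5 (step 6): P = [1, 2, 5] / [3, 6] / [4];  Q = [1, 2, 4] / [3, 6] / [5]
Final shape: (3, 2, 1).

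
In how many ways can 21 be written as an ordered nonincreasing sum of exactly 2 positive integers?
p(21, 2 parts) = 10

Partitions of n into exactly k parts are in bijection with partitions of n − k into at most k parts (subtract 1 from each part). So p(21, exactly 2) = p(19, parts ≤ 2). Computing via the recurrence p(m, j) = p(m, j−1) + p(m−j, j) gives 10.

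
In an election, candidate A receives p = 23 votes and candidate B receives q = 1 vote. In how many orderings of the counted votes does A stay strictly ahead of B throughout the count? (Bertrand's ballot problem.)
Strict-lead orderings = 22

Total orderings of the 24 votes with 23 for A: C(24, 23) = 24. By the Bertrand ballot formula (Cycle Lemma / reflection principle), the number of orderings in which A is strictly ahead of B throughout is (p − q)/(p + q) · C(p + q, p) = (23 − 1)/(23 + 1) · 24 = 22.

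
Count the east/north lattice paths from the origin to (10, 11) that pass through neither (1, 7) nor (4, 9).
Number of paths = 329216

Inclusion–exclusion. Total paths: C(21, 10) = 352716. Through P₁: C(8, 1)·C(13, 9) = 5720. Through P₂: C(13, 4)·C(8, 6) = 20020. Since P₁ is strictly southwest of P₂, a monotone path through both must visit P₁ then P₂; paths through both = C(8, 1)·C(5, 3)·C(8, 6) = 2240. Avoid both = 352716 − 5720 − 20020 + 2240 = 329216.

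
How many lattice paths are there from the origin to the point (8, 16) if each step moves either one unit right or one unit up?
Number of paths = 735471

A monotone lattice path from (0, 0) to (8, 16) consists of 8 east steps and 16 north steps in some order, so it is determined by which 8 of the 24 steps are east. The count is C(24, 8) = 735471.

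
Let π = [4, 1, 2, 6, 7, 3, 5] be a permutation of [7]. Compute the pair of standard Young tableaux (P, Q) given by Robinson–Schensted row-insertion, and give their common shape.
P = [1, 2, 3, 5] / [4, 6, 7];  Q = [1, 3, 4, 5] / [2, 6, 7];  common shape = (4, 3)

Row-insert the values π_1, π_2, … into P one at a time, bumping the leftmost entry strictly greater than the inserted value down to the next row. The recording tableau Q records, in position (i, j), the step at which that cell was added to P.
  Insert 4 (step 1): P = [4];  Q = [1]
  Insert 1 (step 2): P = [1] / [4];  Q = [1] / [2]
  Insert 2 (step 3): P = [1, 2] / [4];  Q = [1, 3] / [2]
  Insert 6 (step 4): P = [1, 2, 6] / [4];  Q = [1, 3, 4] / [2]
  Insert 7 (step 5): P = [1, 2, 6, 7] / [4];  Q = [1, 3, 4, 5] / [2]
  Insert 3 (step 6): P = [1, 2, 3, 7] / [4, 6];  Q = [1, 3, 4, 5] / [2, 6]
  Insert 5 (step 7): P = [1, 2, 3, 5] / [4, 6, 7];  Q = [1, 3, 4, 5] / [2, 6, 7]
Final shape: (4, 3).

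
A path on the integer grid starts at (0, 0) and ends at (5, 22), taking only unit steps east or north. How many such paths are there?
Number of paths = 80730

A monotone lattice path from (0, 0) to (5, 22) consists of 5 east steps and 22 north steps in some order, so it is determined by which 5 of the 27 steps are east. The count is C(27, 5) = 80730.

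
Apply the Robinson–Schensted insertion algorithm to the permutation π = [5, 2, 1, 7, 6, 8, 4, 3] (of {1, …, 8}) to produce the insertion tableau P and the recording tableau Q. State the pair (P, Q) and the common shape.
P = [1, 3, 8] / [2, 4] / [5, 6] / [7];  Q = [1, 4, 6] / [2, 5] / [3, 7] / [8];  common shape = (3, 2, 2, 1)

Row-insert the values π_1, π_2, … into P one at a time, bumping the leftmost entry strictly greater than the inserted value down to the next row. The recording tableau Q records, in position (i, j), the step at which that cell was added to P.
  Insert 5 (step 1): P = [5];  Q = [1]
  Insert 2 (step 2): P = [2] / [5];  Q = [1] / [2]
  Insert 1 (step 3): P = [1] / [2] / [5];  Q = [1] / [2] / [3]
  Insert 7 (step 4): P = [1, 7] / [2] / [5];  Q = [1, 4] / [2] / [3]
  Insert 6 (step 5): P = [1, 6] / [2, 7] / [5];  Q = [1, 4] / [2, 5] / [3]
  Insert 8 (step 6): P = [1, 6, 8] / [2, 7] / [5];  Q = [1, 4, 6] / [2, 5] / [3]
  Insert 4 (step 7): P = [1, 4, 8] / [2, 6] / [5, 7];  Q = [1, 4, 6] / [2, 5] / [3, 7]
  Insert 3 (step 8): P = [1, 3, 8] / [2, 4] / [5, 6] / [7];  Q = [1, 4, 6] / [2, 5] / [3, 7] / [8]
Final shape: (3, 2, 2, 1).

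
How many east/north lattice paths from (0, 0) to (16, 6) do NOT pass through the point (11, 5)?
Number of paths = 48405

Total paths from (0, 0) to (16, 6): C(22, 16) = 74613. Paths through (11, 5): (paths (0, 0) → (11, 5)) × (paths (11, 5) → (16, 6)) = C(16, 11) · C(6, 5) = 4368 · 6 = 26208. Avoidance count = 74613 − 26208 = 48405.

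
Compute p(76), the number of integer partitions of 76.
p(76) = 9289091

Compute p(n) via the recurrence p(n, m) = p(n, m−1) + p(n−m, m), where p(n, m) counts partitions of n with all parts ≤ m and p(n) = p(n, n). The base cases are p(0, m) = 1 and p(n, 0) = 0 for n > 0. Filling the table yields p(76) = 9289091. (Euler's pentagonal recurrence is an alternative.)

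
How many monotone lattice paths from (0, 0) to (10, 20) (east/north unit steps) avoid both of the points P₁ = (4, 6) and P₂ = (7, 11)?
Number of paths = 17491335

Inclusion–exclusion. Total paths: C(30, 10) = 30045015. Through P₁: C(10, 4)·C(20, 6) = 8139600. Through P₂: C(18, 7)·C(12, 3) = 7001280. Since P₁ is strictly southwest of P₂, a monotone path through both must visit P₁ then P₂; paths through both = C(10, 4)·C(8, 3)·C(12, 3) = 2587200. Avoid both = 30045015 − 8139600 − 7001280 + 2587200 = 17491335.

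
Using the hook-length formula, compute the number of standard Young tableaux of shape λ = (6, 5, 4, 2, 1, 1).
# SYT of shape (6, 5, 4, 2, 1, 1) = 52907400

Hook-length formula: f^λ = n! / Π hook(c), product over all cells c of the Young diagram. For λ = (6, 5, 4, 2, 1, 1), n = 19 boxes. Hook lengths by row (left-to-right, top-to-bottom): [11, 8, 6, 5, 3, 1]; [9, 6, 4, 3, 1]; [7, 4, 2, 1]; [4, 1]; [2]; [1]. Product of hooks = 2299207680. So f^λ = 19! / 2299207680 = 121645100408832000 / 2299207680 = 52907400.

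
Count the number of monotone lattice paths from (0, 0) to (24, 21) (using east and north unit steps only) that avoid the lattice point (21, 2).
Number of paths = 3773655360530

Total paths from (0, 0) to (24, 21): C(45, 24) = 3773655750150. Paths through (21, 2): (paths (0, 0) → (21, 2)) × (paths (21, 2) → (24, 21)) = C(23, 21) · C(22, 3) = 253 · 1540 = 389620. Avoidance count = 3773655750150 − 389620 = 3773655360530.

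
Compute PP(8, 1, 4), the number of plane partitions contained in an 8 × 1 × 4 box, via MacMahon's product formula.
PP(8, 1, 4) = 495

Evaluate the triple product over i = 1..8, j = 1..1, k = 1..4. The factors are (2/1) · (3/2) · (4/3) · (5/4) · (3/2) · (4/3) · (5/4) · (6/5) · … (32 factors total). The numerators and denominators telescope so the product is an integer; carrying out the multiplication exactly gives PP(8, 1, 4) = 495.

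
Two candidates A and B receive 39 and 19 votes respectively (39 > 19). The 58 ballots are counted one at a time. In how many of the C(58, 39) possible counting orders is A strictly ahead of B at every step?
Strict-lead orderings = 326658445806000

Total orderings of the 58 votes with 39 for A: C(58, 39) = 947309492837400. By the Bertrand ballot formula (Cycle Lemma / reflection principle), the number of orderings in which A is strictly ahead of B throughout is (p − q)/(p + q) · C(p + q, p) = (39 − 19)/(39 + 19) · 947309492837400 = 326658445806000.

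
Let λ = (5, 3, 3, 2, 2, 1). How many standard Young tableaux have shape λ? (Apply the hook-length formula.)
# SYT of shape (5, 3, 3, 2, 2, 1) = 648648

Hook-length formula: f^λ = n! / Π hook(c), product over all cells c of the Young diagram. For λ = (5, 3, 3, 2, 2, 1), n = 16 boxes. Hook lengths by row (left-to-right, top-to-bottom): [10, 8, 5, 2, 1]; [7, 5, 2]; [6, 4, 1]; [4, 2]; [3, 1]; [1]. Product of hooks = 32256000. So f^λ = 16! / 32256000 = 20922789888000 / 32256000 = 648648.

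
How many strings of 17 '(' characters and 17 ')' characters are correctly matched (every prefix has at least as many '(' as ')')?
C_17 = 129644790

These balanced parentheses are counted by the Catalan number C_n = (1/(n + 1)) · C(2n, n). For n = 17: C_17 = (1/18) · C(34, 17) = 2333606220/18 = 129644790.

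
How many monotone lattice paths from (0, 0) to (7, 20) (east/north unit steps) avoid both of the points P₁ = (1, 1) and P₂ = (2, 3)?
Number of paths = 428494

Inclusion–exclusion. Total paths: C(27, 7) = 888030. Through P₁: C(2, 1)·C(25, 6) = 354200. Through P₂: C(5, 2)·C(22, 5) = 263340. Since P₁ is strictly southwest of P₂, a monotone path through both must visit P₁ then P₂; paths through both = C(2, 1)·C(3, 1)·C(22, 5) = 158004. Avoid both = 888030 − 354200 − 263340 + 158004 = 428494.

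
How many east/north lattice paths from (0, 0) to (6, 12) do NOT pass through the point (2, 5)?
Number of paths = 11634

Total paths from (0, 0) to (6, 12): C(18, 6) = 18564. Paths through (2, 5): (paths (0, 0) → (2, 5)) × (paths (2, 5) → (6, 12)) = C(7, 2) · C(11, 4) = 21 · 330 = 6930. Avoidance count = 18564 − 6930 = 11634.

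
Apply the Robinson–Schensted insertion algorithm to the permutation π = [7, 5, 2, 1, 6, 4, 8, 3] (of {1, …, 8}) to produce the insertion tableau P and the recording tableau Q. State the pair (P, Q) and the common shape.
P = [1, 3, 8] / [2, 4] / [5, 6] / [7];  Q = [1, 5, 7] / [2, 6] / [3, 8] / [4];  common shape = (3, 2, 2, 1)

Row-insert the values π_1, π_2, … into P one at a time, bumping the leftmost entry strictly greater than the inserted value down to the next row. The recording tableau Q records, in position (i, j), the step at which that cell was added to P.
  Insert 7 (step 1): P = [7];  Q = [1]
  Insert 5 (step 2): P = [5] / [7];  Q = [1] / [2]
  Insert 2 (step 3): P = [2] / [5] / [7];  Q = [1] / [2] / [3]
  Insert 1 (step 4): P = [1] / [2] / [5] / [7];  Q = [1] / [2] / [3] / [4]
  Insert 6 (step 5): P = [1, 6] / [2] / [5] / [7];  Q = [1, 5] / [2] / [3] / [4]
  Insert 4 (step 6): P = [1, 4] / [2, 6] / [5] / [7];  Q = [1, 5] / [2, 6] / [3] / [4]
  Insert 8 (step 7): P = [1, 4, 8] / [2, 6] / [5] / [7];  Q = [1, 5, 7] / [2, 6] / [3] / [4]
  Insert 3 (step 8): P = [1, 3, 8] / [2, 4] / [5, 6] / [7];  Q = [1, 5, 7] / [2, 6] / [3, 8] / [4]
Final shape: (3, 2, 2, 1).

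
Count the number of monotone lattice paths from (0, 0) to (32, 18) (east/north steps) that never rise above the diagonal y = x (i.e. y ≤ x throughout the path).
Number of paths = 8206149492625

By the reflection principle (André's argument), the number of monotone paths to (32, 18) with n ≤ m that never go above y = x is C(50, 32) − C(50, 33) = 18053528883775 − 9847379391150 = 8206149492625.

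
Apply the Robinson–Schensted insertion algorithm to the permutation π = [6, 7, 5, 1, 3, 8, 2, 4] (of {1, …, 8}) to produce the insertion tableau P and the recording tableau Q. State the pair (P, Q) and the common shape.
P = [1, 2, 4] / [3, 7, 8] / [5] / [6];  Q = [1, 2, 6] / [3, 5, 8] / [4] / [7];  common shape = (3, 3, 1, 1)

Row-insert the values π_1, π_2, … into P one at a time, bumping the leftmost entry strictly greater than the inserted value down to the next row. The recording tableau Q records, in position (i, j), the step at which that cell was added to P.
  Insert 6 (step 1): P = [6];  Q = [1]
  Insert 7 (step 2): P = [6, 7];  Q = [1, 2]
  Insert 5 (step 3): P = [5, 7] / [6];  Q = [1, 2] / [3]
  Insert 1 (step 4): P = [1, 7] / [5] / [6];  Q = [1, 2] / [3] / [4]
  Insert 3 (step 5): P = [1, 3] / [5, 7] / [6];  Q = [1, 2] / [3, 5] / [4]
  Insert 8 (step 6): P = [1, 3, 8] / [5, 7] / [6];  Q = [1, 2, 6] / [3, 5] / [4]
  Insert 2 (step 7): P = [1, 2, 8] / [3, 7] / [5] / [6];  Q = [1, 2, 6] / [3, 5] / [4] / [7]
  Insert 4 (step 8): P = [1, 2, 4] / [3, 7, 8] / [5] / [6];  Q = [1, 2, 6] / [3, 5, 8] / [4] / [7]
Final shape: (3, 3, 1, 1).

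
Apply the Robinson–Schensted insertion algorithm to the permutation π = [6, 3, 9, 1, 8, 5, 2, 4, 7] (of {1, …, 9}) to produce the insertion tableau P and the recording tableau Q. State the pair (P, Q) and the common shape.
P = [1, 2, 4, 7] / [3, 5] / [6, 8] / [9];  Q = [1, 3, 8, 9] / [2, 5] / [4, 6] / [7];  common shape = (4, 2, 2, 1)

Row-insert the values π_1, π_2, … into P one at a time, bumping the leftmost entry strictly greater than the inserted value down to the next row. The recording tableau Q records, in position (i, j), the step at which that cell was added to P.
  Insert 6 (step 1): P = [6];  Q = [1]
  Insert 3 (step 2): P = [3] / [6];  Q = [1] / [2]
  Insert 9 (step 3): P = [3, 9] / [6];  Q = [1, 3] / [2]
  Insert 1 (step 4): P = [1, 9] / [3] / [6];  Q = [1, 3] / [2] / [4]
  Insert 8 (step 5): P = [1, 8] / [3, 9] / [6];  Q = [1, 3] / [2, 5] / [4]
  Insert 5 (step 6): P = [1, 5] / [3, 8] / [6, 9];  Q = [1, 3] / [2, 5] / [4, 6]
  Insert 2 (step 7): P = [1, 2] / [3, 5] / [6, 8] / [9];  Q = [1, 3] / [2, 5] / [4, 6] / [7]
  Insert 4 (step 8): P = [1, 2, 4] / [3, 5] / [6, 8] / [9];  Q = [1, 3, 8] / [2, 5] / [4, 6] / [7]
  Insert 7 (step 9): P = [1, 2, 4, 7] / [3, 5] / [6, 8] / [9];  Q = [1, 3, 8, 9] / [2, 5] / [4, 6] / [7]
Final shape: (4, 2, 2, 1).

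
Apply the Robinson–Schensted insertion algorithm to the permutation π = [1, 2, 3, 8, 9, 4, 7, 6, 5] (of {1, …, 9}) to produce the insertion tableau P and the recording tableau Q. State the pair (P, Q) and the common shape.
P = [1, 2, 3, 4, 5] / [6, 9] / [7] / [8];  Q = [1, 2, 3, 4, 5] / [6, 7] / [8] / [9];  common shape = (5, 2, 1, 1)

Row-insert the values π_1, π_2, … into P one at a time, bumping the leftmost entry strictly greater than the inserted value down to the next row. The recording tableau Q records, in position (i, j), the step at which that cell was added to P.
  Insert 1 (step 1): P = [1];  Q = [1]
  Insert 2 (step 2): P = [1, 2];  Q = [1, 2]
  Insert 3 (step 3): P = [1, 2, 3];  Q = [1, 2, 3]
  Insert 8 (step 4): P = [1, 2, 3, 8];  Q = [1, 2, 3, 4]
  Insert 9 (step 5): P = [1, 2, 3, 8, 9];  Q = [1, 2, 3, 4, 5]
  Insert 4 (step 6): P = [1, 2, 3, 4, 9] / [8];  Q = [1, 2, 3, 4, 5] / [6]
  Insert 7 (step 7): P = [1, 2, 3, 4, 7] / [8, 9];  Q = [1, 2, 3, 4, 5] / [6, 7]
  Insert 6 (step 8): P = [1, 2, 3, 4, 6] / [7, 9] / [8];  Q = [1, 2, 3, 4, 5] / [6, 7] / [8]
  Insert 5 (step 9): P = [1, 2, 3, 4, 5] / [6, 9] / [7] / [8];  Q = [1, 2, 3, 4, 5] / [6, 7] / [8] / [9]
Final shape: (5, 2, 1, 1).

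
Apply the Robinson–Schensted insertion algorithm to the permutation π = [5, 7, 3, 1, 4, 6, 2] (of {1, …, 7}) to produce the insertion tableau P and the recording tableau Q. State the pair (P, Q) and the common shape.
P = [1, 2, 6] / [3, 4] / [5, 7];  Q = [1, 2, 6] / [3, 5] / [4, 7];  common shape = (3, 2, 2)

Row-insert the values π_1, π_2, … into P one at a time, bumping the leftmost entry strictly greater than the inserted value down to the next row. The recording tableau Q records, in position (i, j), the step at which that cell was added to P.
  Insert 5 (step 1): P = [5];  Q = [1]
  Insert 7 (step 2): P = [5, 7];  Q = [1, 2]
  Insert 3 (step 3): P = [3, 7] / [5];  Q = [1, 2] / [3]
  Insert 1 (step 4): P = [1, 7] / [3] / [5];  Q = [1, 2] / [3] / [4]
  Insert 4 (step 5): P = [1, 4] / [3, 7] / [5];  Q = [1, 2] / [3, 5] / [4]
  Insert 6 (step 6): P = [1, 4, 6] / [3, 7] / [5];  Q = [1, 2, 6] / [3, 5] / [4]
  Insert 2 (step 7): P = [1, 2, 6] / [3, 4] / [5, 7];  Q = [1, 2, 6] / [3, 5] / [4, 7]
Final shape: (3, 2, 2).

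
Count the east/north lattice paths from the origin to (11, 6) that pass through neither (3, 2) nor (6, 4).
Number of paths = 5116

Inclusion–exclusion. Total paths: C(17, 11) = 12376. Through P₁: C(5, 3)·C(12, 8) = 4950. Through P₂: C(10, 6)·C(7, 5) = 4410. Since P₁ is strictly southwest of P₂, a monotone path through both must visit P₁ then P₂; paths through both = C(5, 3)·C(5, 3)·C(7, 5) = 2100. Avoid both = 12376 − 4950 − 4410 + 2100 = 5116.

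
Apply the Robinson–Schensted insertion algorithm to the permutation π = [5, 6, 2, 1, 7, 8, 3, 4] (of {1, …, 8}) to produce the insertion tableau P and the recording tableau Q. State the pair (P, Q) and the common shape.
P = [1, 3, 4, 8] / [2, 6, 7] / [5];  Q = [1, 2, 5, 6] / [3, 7, 8] / [4];  common shape = (4, 3, 1)

Row-insert the values π_1, π_2, … into P one at a time, bumping the leftmost entry strictly greater than the inserted value down to the next row. The recording tableau Q records, in position (i, j), the step at which that cell was added to P.
  Insert 5 (step 1): P = [5];  Q = [1]
  Insert 6 (step 2): P = [5, 6];  Q = [1, 2]
  Insert 2 (step 3): P = [2, 6] / [5];  Q = [1, 2] / [3]
  Insert 1 (step 4): P = [1, 6] / [2] / [5];  Q = [1, 2] / [3] / [4]
  Insert 7 (step 5): P = [1, 6, 7] / [2] / [5];  Q = [1, 2, 5] / [3] / [4]
  Insert 8 (step 6): P = [1, 6, 7, 8] / [2] / [5];  Q = [1, 2, 5, 6] / [3] / [4]
  Insert 3 (step 7): P = [1, 3, 7, 8] / [2, 6] / [5];  Q = [1, 2, 5, 6] / [3, 7] / [4]
  Insert 4 (step 8): P = [1, 3, 4, 8] / [2, 6, 7] / [5];  Q = [1, 2, 5, 6] / [3, 7, 8] / [4]
Final shape: (4, 3, 1).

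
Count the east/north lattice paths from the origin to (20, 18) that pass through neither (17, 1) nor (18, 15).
Number of paths = 23206399590

Inclusion–exclusion. Total paths: C(38, 20) = 33578000610. Through P₁: C(18, 17)·C(20, 3) = 20520. Through P₂: C(33, 18)·C(5, 2) = 10371583200. Since P₁ is strictly southwest of P₂, a monotone path through both must visit P₁ then P₂; paths through both = C(18, 17)·C(15, 1)·C(5, 2) = 2700. Avoid both = 33578000610 − 20520 − 10371583200 + 2700 = 23206399590.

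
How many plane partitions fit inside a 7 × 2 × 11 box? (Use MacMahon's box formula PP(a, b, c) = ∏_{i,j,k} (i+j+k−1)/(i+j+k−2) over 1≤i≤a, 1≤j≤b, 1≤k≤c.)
PP(7, 2, 11) = 200443464

Evaluate the triple product over i = 1..7, j = 1..2, k = 1..11. The factors are (2/1) · (3/2) · (4/3) · (5/4) · (6/5) · (7/6) · (8/7) · (9/8) · … (154 factors total). The numerators and denominators telescope so the product is an integer; carrying out the multiplication exactly gives PP(7, 2, 11) = 200443464.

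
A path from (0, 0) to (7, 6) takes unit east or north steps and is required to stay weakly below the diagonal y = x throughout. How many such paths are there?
Number of paths = 429

By the reflection principle (André's argument), the number of monotone paths to (7, 6) with n ≤ m that never go above y = x is C(13, 7) − C(13, 8) = 1716 − 1287 = 429.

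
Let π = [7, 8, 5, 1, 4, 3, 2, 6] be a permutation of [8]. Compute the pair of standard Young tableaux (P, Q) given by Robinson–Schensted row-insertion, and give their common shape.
P = [1, 2, 6] / [3, 8] / [4] / [5] / [7];  Q = [1, 2, 8] / [3, 5] / [4] / [6] / [7];  common shape = (3, 2, 1, 1, 1)

Row-insert the values π_1, π_2, … into P one at a time, bumping the leftmost entry strictly greater than the inserted value down to the next row. The recording tableau Q records, in position (i, j), the step at which that cell was added to P.
  Insert 7 (step 1): P = [7];  Q = [1]
  Insert 8 (step 2): P = [7, 8];  Q = [1, 2]
  Insert 5 (step 3): P = [5, 8] / [7];  Q = [1, 2] / [3]
  Insert 1 (step 4): P = [1, 8] / [5] / [7];  Q = [1, 2] / [3] / [4]
  Insert 4 (step 5): P = [1, 4] / [5, 8] / [7];  Q = [1, 2] / [3, 5] / [4]
  Insert 3 (step 6): P = [1, 3] / [4, 8] / [5] / [7];  Q = [1, 2] / [3, 5] / [4] / [6]
  Insert 2 (step 7): P = [1, 2] / [3, 8] / [4] / [5] / [7];  Q = [1, 2] / [3, 5] / [4] / [6] / [7]
  Insert 6 (step 8): P = [1, 2, 6] / [3, 8] / [4] / [5] / [7];  Q = [1, 2, 8] / [3, 5] / [4] / [6] / [7]
Final shape: (3, 2, 1, 1, 1).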